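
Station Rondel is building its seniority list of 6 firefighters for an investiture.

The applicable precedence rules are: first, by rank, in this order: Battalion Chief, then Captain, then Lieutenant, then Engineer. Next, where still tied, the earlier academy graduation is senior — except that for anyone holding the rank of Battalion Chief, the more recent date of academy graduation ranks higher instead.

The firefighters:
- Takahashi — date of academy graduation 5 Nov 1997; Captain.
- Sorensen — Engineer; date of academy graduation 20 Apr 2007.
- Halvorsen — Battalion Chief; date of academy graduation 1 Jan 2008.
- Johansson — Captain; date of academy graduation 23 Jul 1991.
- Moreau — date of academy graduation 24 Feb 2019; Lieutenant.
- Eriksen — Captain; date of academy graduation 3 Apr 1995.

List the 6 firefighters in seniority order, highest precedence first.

By rank: Halvorsen (Battalion Chief); then Johansson, Eriksen and Takahashi (Captain); then Moreau (Lieutenant); then Sorensen (Engineer).
Among Johansson, Eriksen and Takahashi, by date of academy graduation (earlier first): Johansson (23 Jul 1991) before Eriksen (3 Apr 1995) before Takahashi (5 Nov 1997).
Full order: Halvorsen, Johansson, Eriksen, Takahashi, Moreau, Sorensen.

Halvorsen, Johansson, Eriksen, Takahashi, Moreau, Sorensen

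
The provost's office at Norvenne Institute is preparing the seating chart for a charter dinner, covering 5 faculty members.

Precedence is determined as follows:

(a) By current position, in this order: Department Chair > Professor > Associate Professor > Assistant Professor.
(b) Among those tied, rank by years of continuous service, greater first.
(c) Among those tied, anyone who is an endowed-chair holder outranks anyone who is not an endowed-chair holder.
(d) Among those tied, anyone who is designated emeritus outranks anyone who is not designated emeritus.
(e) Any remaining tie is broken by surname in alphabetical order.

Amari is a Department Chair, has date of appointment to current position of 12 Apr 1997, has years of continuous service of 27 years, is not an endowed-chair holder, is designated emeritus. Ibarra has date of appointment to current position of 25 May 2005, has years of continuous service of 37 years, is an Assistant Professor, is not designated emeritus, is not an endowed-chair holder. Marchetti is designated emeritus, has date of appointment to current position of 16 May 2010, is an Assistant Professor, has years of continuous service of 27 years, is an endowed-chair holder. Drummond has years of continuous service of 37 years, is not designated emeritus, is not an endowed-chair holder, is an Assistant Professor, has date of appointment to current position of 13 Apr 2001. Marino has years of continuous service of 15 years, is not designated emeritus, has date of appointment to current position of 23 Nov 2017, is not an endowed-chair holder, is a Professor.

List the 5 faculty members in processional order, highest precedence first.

By current position: Amari (Department Chair); then Marino (Professor); then Drummond, Ibarra and Marchetti (Assistant Professor).
Among Drummond, Ibarra and Marchetti, by years of continuous service (higher first): Drummond and Ibarra (37 years) before Marchetti (27 years).
Drummond and Ibarra are each not an endowed-chair holder, so the next rule applies.
Drummond and Ibarra are each not designated emeritus, so the next rule applies.
Among Drummond and Ibarra, alphabetically by surname: Drummond before Ibarra.
Full order: Amari, Marino, Drummond, Ibarra, Marchetti.

Amari, Marino, Drummond, Ibarra, Marchetti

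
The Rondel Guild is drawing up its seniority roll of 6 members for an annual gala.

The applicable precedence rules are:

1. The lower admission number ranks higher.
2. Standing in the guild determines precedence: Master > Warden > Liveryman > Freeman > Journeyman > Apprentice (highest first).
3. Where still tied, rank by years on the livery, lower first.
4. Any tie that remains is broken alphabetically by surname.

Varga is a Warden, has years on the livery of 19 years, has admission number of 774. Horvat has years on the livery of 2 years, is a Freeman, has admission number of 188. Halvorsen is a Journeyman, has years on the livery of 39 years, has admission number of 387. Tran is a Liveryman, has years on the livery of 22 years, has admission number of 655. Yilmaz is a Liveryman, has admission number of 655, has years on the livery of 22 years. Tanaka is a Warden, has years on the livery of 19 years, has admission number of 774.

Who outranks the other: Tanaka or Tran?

By admission number (lower first): Horvat (188); then Halvorsen (387); then Tran and Yilmaz (both 655); then Tanaka and Varga (both 774).
Tran and Yilmaz are each Liveryman, so the next rule applies.
Tran and Yilmaz both have years on the livery 22 years, so the next rule applies.
Among Tran and Yilmaz, alphabetically by surname: Tran before Yilmaz.
Tanaka and Varga are each Warden, so the next rule applies.
Tanaka and Varga both have years on the livery 19 years, so the next rule applies.
Among Tanaka and Varga, alphabetically by surname: Tanaka before Varga.
So Tran takes precedence.

Tran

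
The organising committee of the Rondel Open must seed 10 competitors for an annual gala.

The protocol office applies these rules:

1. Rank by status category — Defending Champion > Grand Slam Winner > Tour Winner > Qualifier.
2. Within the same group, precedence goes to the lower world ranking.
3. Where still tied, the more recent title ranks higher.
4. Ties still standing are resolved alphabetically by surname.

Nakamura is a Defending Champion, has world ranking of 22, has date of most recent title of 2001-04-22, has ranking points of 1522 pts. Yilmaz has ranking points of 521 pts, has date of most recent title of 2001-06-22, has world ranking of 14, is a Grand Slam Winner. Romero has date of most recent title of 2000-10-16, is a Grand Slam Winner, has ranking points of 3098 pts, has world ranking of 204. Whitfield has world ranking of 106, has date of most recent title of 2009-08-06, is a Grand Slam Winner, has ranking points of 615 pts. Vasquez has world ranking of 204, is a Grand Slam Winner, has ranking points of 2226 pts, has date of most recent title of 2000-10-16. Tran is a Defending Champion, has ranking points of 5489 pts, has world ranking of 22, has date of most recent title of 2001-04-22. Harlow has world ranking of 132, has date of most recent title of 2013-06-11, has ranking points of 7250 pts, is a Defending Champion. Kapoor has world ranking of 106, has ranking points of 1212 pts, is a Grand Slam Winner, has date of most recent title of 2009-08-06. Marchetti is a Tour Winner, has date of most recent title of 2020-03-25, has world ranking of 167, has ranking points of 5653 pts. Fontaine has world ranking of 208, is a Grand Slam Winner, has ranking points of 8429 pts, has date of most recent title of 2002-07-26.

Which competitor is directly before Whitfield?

By status category: Nakamura, Tran and Harlow (Defending Champion); then Yilmaz, Kapoor, Whitfield, Romero, Vasquez and Fontaine (Grand Slam Winner); then Marchetti (Tour Winner).
Among Nakamura, Tran and Harlow, by world ranking (lower first): Nakamura and Tran (22) before Harlow (132).
Nakamura and Tran both have date of most recent title 2001-04-22, so the next rule applies.
Among Nakamura and Tran, alphabetically by surname: Nakamura before Tran.
Among Yilmaz, Kapoor, Whitfield, Romero, Vasquez and Fontaine, by world ranking (lower first): Yilmaz (14) before Kapoor and Whitfield (106) before Romero and Vasquez (204) before Fontaine (208).
Kapoor and Whitfield both have date of most recent title 2009-08-06, so the next rule applies.
Among Kapoor and Whitfield, alphabetically by surname: Kapoor before Whitfield.
Romero and Vasquez both have date of most recent title 2000-10-16, so the next rule applies.
Among Romero and Vasquez, alphabetically by surname: Romero before Vasquez.
Order: Nakamura, Tran, Harlow, Yilmaz, Kapoor, Whitfield, Romero, Vasquez, Fontaine, Marchetti.

Kapoor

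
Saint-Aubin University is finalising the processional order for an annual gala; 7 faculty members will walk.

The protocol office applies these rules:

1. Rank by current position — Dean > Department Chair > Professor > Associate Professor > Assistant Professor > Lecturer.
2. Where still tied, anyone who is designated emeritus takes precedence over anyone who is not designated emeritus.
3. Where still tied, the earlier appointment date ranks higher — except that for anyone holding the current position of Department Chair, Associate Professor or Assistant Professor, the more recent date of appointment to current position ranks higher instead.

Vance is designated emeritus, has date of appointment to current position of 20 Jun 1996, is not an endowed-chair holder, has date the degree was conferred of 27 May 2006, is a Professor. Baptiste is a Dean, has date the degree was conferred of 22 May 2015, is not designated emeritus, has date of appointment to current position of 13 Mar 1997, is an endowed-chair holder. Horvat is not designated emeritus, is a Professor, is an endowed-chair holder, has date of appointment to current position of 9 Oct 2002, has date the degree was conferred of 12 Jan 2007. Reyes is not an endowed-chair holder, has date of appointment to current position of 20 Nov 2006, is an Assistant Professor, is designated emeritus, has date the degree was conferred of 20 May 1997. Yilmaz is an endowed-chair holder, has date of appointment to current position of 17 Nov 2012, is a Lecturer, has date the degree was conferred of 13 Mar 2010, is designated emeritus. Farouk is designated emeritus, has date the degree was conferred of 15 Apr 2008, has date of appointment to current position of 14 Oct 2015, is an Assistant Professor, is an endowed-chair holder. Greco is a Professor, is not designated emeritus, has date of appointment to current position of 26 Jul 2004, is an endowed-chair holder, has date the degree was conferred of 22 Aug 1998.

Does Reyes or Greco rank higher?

By current position: Baptiste (Dean); then Vance, Horvat and Greco (Professor); then Farouk and Reyes (Assistant Professor); then Yilmaz (Lecturer).
Among Vance, Horvat and Greco, designated emeritus before not designated emeritus: Vance (designated emeritus) before Horvat and Greco (not designated emeritus).
Among Horvat and Greco, by date of appointment to current position (earlier first): Horvat (9 Oct 2002) before Greco (26 Jul 2004).
Farouk and Reyes are each designated emeritus, so the next rule applies.
Among Farouk and Reyes, by date of appointment to current position (later first) (reversed rule for this group): Farouk (14 Oct 2015) before Reyes (20 Nov 2006).
So Greco takes precedence.

Greco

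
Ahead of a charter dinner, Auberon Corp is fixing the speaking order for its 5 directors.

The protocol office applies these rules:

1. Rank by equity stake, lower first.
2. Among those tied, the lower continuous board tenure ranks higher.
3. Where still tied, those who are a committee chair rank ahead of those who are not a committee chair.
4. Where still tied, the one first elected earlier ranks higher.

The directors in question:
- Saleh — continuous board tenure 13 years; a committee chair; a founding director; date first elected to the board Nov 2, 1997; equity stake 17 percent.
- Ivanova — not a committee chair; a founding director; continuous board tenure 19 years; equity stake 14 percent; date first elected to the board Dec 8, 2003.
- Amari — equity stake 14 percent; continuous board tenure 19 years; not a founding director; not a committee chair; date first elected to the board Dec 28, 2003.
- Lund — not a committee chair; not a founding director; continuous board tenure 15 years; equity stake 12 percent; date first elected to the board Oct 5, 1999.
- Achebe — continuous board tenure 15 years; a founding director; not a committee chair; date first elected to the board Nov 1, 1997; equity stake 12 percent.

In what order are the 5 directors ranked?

Achebe, Lund, Ivanova, Amari, Saleh

By equity stake (lower first): Achebe and Lund (both 12 percent); then Ivanova and Amari (both 14 percent); then Saleh (17 percent).
Achebe and Lund both have continuous board tenure 15 years, so the next rule applies.
Achebe and Lund are each not a committee chair, so the next rule applies.
Among Achebe and Lund, by date first elected to the board (earlier first): Achebe (Nov 1, 1997) before Lund (Oct 5, 1999).
Ivanova and Amari both have continuous board tenure 19 years, so the next rule applies.
Ivanova and Amari are each not a committee chair, so the next rule applies.
Among Ivanova and Amari, by date first elected to the board (earlier first): Ivanova (Dec 8, 2003) before Amari (Dec 28, 2003).
Full order: Achebe, Lund, Ivanova, Amari, Saleh.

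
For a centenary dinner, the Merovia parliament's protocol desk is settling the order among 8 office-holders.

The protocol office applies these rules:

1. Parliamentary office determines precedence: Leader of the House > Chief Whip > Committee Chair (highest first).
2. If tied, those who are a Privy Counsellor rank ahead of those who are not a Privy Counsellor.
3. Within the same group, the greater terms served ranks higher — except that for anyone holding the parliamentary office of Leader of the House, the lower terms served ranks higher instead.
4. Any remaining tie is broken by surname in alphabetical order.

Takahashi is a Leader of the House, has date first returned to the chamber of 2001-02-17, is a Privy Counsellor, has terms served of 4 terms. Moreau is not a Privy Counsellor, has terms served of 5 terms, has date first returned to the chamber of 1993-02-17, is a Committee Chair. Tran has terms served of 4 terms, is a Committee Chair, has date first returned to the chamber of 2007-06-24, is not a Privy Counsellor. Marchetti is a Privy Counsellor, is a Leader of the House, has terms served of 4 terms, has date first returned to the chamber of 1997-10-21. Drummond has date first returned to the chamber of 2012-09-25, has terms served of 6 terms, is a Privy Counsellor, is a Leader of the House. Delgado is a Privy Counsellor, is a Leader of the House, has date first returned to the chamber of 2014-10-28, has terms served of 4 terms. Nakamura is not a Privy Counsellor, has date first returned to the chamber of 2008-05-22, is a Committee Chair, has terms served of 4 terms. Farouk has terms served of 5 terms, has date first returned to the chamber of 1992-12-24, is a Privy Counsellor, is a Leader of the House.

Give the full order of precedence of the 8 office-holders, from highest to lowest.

By parliamentary office: Delgado, Marchetti, Takahashi, Farouk and Drummond (Leader of the House); then Moreau, Nakamura and Tran (Committee Chair).
Delgado, Marchetti, Takahashi, Farouk and Drummond are each a Privy Counsellor, so the next rule applies.
Among Delgado, Marchetti, Takahashi, Farouk and Drummond, by terms served (lower first) (reversed rule for this group): Delgado, Marchetti and Takahashi (4 terms) before Farouk (5 terms) before Drummond (6 terms).
Among Delgado, Marchetti and Takahashi, alphabetically by surname: Delgado before Marchetti before Takahashi.
Moreau, Nakamura and Tran are each not a Privy Counsellor, so the next rule applies.
Among Moreau, Nakamura and Tran, by terms served (higher first): Moreau (5 terms) before Nakamura and Tran (4 terms).
Among Nakamura and Tran, alphabetically by surname: Nakamura before Tran.
Full order: Delgado, Marchetti, Takahashi, Farouk, Drummond, Moreau, Nakamura, Tran.

Delgado, Marchetti, Takahashi, Farouk, Drummond, Moreau, Nakamura, Tran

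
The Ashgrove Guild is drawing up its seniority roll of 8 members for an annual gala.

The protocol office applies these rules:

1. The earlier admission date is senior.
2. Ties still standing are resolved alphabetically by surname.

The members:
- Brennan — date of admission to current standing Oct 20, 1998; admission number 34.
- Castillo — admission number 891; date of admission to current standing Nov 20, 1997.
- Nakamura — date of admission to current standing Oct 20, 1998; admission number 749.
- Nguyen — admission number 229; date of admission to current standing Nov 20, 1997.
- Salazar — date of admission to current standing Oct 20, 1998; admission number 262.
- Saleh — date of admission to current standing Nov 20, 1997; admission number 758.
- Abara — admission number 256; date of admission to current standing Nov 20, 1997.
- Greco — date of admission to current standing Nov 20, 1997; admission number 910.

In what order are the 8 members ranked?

By date of admission to current standing (earlier first): Abara, Castillo, Greco, Nguyen and Saleh (each Nov 20, 1997); then Brennan, Nakamura and Salazar (each Oct 20, 1998).
Among Abara, Castillo, Greco, Nguyen and Saleh, alphabetically by surname: Abara before Castillo before Greco before Nguyen before Saleh.
Among Brennan, Nakamura and Salazar, alphabetically by surname: Brennan before Nakamura before Salazar.
Full order: Abara, Castillo, Greco, Nguyen, Saleh, Brennan, Nakamura, Salazar.

Abara, Castillo, Greco, Nguyen, Saleh, Brennan, Nakamura, Salazar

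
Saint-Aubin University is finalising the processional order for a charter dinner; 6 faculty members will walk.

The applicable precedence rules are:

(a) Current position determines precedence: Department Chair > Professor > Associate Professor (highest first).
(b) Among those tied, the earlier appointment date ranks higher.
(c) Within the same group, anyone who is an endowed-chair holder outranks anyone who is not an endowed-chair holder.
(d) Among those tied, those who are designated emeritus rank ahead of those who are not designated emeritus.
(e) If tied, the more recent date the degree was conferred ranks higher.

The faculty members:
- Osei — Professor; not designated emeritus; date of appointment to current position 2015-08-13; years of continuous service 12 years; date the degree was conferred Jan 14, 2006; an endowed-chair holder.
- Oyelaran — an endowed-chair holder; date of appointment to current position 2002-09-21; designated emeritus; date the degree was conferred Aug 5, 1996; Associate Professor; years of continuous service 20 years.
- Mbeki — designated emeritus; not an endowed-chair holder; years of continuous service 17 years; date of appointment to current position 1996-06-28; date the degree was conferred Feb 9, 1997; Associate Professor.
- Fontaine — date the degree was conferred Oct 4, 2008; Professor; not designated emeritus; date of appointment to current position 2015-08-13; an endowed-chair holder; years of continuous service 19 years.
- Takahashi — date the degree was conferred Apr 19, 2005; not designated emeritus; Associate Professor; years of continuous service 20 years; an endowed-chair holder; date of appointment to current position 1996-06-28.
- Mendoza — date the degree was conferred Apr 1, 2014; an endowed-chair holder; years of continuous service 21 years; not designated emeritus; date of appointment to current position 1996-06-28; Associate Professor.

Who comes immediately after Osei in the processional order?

By current position: Fontaine and Osei (Professor); then Mendoza, Takahashi, Mbeki and Oyelaran (Associate Professor).
Fontaine and Osei both have date of appointment to current position 2015-08-13, so the next rule applies.
Fontaine and Osei are each an endowed-chair holder, so the next rule applies.
Fontaine and Osei are each not designated emeritus, so the next rule applies.
Among Fontaine and Osei, by date the degree was conferred (later first): Fontaine (Oct 4, 2008) before Osei (Jan 14, 2006).
Among Mendoza, Takahashi, Mbeki and Oyelaran, by date of appointment to current position (earlier first): Mendoza, Takahashi and Mbeki (1996-06-28) before Oyelaran (2002-09-21).
Among Mendoza, Takahashi and Mbeki, an endowed-chair holder before not an endowed-chair holder: Mendoza and Takahashi (an endowed-chair holder) before Mbeki (not an endowed-chair holder).
Mendoza and Takahashi are each not designated emeritus, so the next rule applies.
Among Mendoza and Takahashi, by date the degree was conferred (later first): Mendoza (Apr 1, 2014) before Takahashi (Apr 19, 2005).
Order: Fontaine, Osei, Mendoza, Takahashi, Mbeki, Oyelaran.

Mendoza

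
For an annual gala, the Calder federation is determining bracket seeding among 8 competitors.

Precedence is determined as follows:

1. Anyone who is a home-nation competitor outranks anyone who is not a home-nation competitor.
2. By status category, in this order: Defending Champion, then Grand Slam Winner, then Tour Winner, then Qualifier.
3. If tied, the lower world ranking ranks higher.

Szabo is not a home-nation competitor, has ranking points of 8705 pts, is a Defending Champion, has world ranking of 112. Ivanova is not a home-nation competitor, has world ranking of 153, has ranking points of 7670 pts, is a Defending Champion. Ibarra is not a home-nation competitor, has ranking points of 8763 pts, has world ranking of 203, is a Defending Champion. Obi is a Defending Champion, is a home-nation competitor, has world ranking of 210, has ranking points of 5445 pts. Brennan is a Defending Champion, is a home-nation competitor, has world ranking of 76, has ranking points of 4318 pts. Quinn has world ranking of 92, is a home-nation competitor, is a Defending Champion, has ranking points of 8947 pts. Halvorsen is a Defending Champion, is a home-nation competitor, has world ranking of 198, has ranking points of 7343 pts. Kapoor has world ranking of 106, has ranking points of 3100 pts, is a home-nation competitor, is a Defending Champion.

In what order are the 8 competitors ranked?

By the first rule: Brennan, Quinn, Kapoor, Halvorsen and Obi (each a home-nation competitor); then Szabo, Ivanova and Ibarra (each not a home-nation competitor).
Brennan, Quinn, Kapoor, Halvorsen and Obi are each Defending Champion, so the next rule applies.
Among Brennan, Quinn, Kapoor, Halvorsen and Obi, by world ranking (lower first): Brennan (76) before Quinn (92) before Kapoor (106) before Halvorsen (198) before Obi (210).
Szabo, Ivanova and Ibarra are each Defending Champion, so the next rule applies.
Among Szabo, Ivanova and Ibarra, by world ranking (lower first): Szabo (112) before Ivanova (153) before Ibarra (203).
Full order: Brennan, Quinn, Kapoor, Halvorsen, Obi, Szabo, Ivanova, Ibarra.

Brennan, Quinn, Kapoor, Halvorsen, Obi, Szabo, Ivanova, Ibarra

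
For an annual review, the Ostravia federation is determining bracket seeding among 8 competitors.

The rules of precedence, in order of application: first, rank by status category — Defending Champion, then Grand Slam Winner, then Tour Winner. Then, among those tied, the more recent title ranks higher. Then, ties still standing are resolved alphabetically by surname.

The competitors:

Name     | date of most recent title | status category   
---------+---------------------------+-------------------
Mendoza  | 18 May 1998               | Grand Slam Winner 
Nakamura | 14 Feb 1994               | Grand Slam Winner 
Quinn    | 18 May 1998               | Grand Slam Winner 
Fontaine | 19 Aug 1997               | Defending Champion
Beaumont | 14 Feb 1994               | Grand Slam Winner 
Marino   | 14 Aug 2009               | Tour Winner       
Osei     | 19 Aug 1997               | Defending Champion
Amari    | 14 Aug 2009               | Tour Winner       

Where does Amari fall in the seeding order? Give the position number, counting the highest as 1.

By status category: Fontaine and Osei (Defending Champion); then Mendoza, Quinn, Beaumont and Nakamura (Grand Slam Winner); then Amari and Marino (Tour Winner).
Fontaine and Osei both have date of most recent title 19 Aug 1997, so the next rule applies.
Among Fontaine and Osei, alphabetically by surname: Fontaine before Osei.
Among Mendoza, Quinn, Beaumont and Nakamura, by date of most recent title (later first): Mendoza and Quinn (18 May 1998) before Beaumont and Nakamura (14 Feb 1994).
Among Mendoza and Quinn, alphabetically by surname: Mendoza before Quinn.
Among Beaumont and Nakamura, alphabetically by surname: Beaumont before Nakamura.
Amari and Marino both have date of most recent title 14 Aug 2009, so the next rule applies.
Among Amari and Marino, alphabetically by surname: Amari before Marino.
Order: Fontaine, Osei, Mendoza, Quinn, Beaumont, Nakamura, Amari, Marino. So position 7.

7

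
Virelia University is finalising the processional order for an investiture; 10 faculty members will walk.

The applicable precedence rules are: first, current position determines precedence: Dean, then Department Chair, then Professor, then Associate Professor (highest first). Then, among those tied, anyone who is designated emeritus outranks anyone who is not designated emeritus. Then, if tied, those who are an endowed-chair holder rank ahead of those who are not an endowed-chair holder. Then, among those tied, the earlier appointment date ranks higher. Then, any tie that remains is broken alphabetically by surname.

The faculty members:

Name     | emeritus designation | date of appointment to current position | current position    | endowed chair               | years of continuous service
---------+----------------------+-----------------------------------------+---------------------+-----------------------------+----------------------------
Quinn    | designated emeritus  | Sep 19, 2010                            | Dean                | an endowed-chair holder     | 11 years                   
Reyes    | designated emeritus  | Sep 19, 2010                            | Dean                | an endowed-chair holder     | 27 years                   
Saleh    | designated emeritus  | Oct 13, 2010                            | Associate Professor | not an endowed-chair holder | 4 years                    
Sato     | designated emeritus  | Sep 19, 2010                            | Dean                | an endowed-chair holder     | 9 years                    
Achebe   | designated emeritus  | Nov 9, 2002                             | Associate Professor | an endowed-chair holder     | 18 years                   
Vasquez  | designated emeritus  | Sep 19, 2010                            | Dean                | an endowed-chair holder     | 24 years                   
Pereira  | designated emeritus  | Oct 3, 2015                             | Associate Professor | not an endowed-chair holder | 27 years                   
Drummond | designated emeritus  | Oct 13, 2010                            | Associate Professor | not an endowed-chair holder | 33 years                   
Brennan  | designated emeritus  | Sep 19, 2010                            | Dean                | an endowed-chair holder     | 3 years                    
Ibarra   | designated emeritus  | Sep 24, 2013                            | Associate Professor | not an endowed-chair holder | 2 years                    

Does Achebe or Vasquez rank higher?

By current position: Brennan, Quinn, Reyes, Sato and Vasquez (Dean); then Achebe, Drummond, Saleh, Ibarra and Pereira (Associate Professor).
Brennan, Quinn, Reyes, Sato and Vasquez are each designated emeritus, so the next rule applies.
Brennan, Quinn, Reyes, Sato and Vasquez are each an endowed-chair holder, so the next rule applies.
Brennan, Quinn, Reyes, Sato and Vasquez all have date of appointment to current position Sep 19, 2010, so the next rule applies.
Among Brennan, Quinn, Reyes, Sato and Vasquez, alphabetically by surname: Brennan before Quinn before Reyes before Sato before Vasquez.
Achebe, Drummond, Saleh, Ibarra and Pereira are each designated emeritus, so the next rule applies.
Among Achebe, Drummond, Saleh, Ibarra and Pereira, an endowed-chair holder before not an endowed-chair holder: Achebe (an endowed-chair holder) before Drummond, Saleh, Ibarra and Pereira (not an endowed-chair holder).
Among Drummond, Saleh, Ibarra and Pereira, by date of appointment to current position (earlier first): Drummond and Saleh (Oct 13, 2010) before Ibarra (Sep 24, 2013) before Pereira (Oct 3, 2015).
Among Drummond and Saleh, alphabetically by surname: Drummond before Saleh.
So Vasquez takes precedence.

Vasquez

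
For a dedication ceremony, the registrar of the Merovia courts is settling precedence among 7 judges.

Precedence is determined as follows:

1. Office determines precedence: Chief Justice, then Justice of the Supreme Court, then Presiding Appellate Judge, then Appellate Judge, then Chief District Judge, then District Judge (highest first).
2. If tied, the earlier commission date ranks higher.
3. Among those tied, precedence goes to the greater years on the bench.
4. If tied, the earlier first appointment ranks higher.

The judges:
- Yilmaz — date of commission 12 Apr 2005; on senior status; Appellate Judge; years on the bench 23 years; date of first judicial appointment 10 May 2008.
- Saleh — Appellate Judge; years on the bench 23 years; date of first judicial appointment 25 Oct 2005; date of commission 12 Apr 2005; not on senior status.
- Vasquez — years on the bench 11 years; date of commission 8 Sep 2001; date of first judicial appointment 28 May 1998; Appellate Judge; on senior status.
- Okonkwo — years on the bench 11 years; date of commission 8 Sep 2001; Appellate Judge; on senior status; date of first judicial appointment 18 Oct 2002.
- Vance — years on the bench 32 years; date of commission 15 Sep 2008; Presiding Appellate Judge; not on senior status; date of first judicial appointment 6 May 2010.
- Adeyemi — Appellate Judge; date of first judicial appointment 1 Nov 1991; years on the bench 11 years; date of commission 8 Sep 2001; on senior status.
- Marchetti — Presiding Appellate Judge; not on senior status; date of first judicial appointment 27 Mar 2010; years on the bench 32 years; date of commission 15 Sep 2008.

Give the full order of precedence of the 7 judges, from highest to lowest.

By office: Marchetti and Vance (Presiding Appellate Judge); then Adeyemi, Vasquez, Okonkwo, Saleh and Yilmaz (Appellate Judge).
Marchetti and Vance both have date of commission 15 Sep 2008, so the next rule applies.
Marchetti and Vance both have years on the bench 32 years, so the next rule applies.
Among Marchetti and Vance, by date of first judicial appointment (earlier first): Marchetti (27 Mar 2010) before Vance (6 May 2010).
Among Adeyemi, Vasquez, Okonkwo, Saleh and Yilmaz, by date of commission (earlier first): Adeyemi, Vasquez and Okonkwo (8 Sep 2001) before Saleh and Yilmaz (12 Apr 2005).
Adeyemi, Vasquez and Okonkwo all have years on the bench 11 years, so the next rule applies.
Among Adeyemi, Vasquez and Okonkwo, by date of first judicial appointment (earlier first): Adeyemi (1 Nov 1991) before Vasquez (28 May 1998) before Okonkwo (18 Oct 2002).
Saleh and Yilmaz both have years on the bench 23 years, so the next rule applies.
Among Saleh and Yilmaz, by date of first judicial appointment (earlier first): Saleh (25 Oct 2005) before Yilmaz (10 May 2008).
Full order: Marchetti, Vance, Adeyemi, Vasquez, Okonkwo, Saleh, Yilmaz.

Marchetti, Vance, Adeyemi, Vasquez, Okonkwo, Saleh, Yilmaz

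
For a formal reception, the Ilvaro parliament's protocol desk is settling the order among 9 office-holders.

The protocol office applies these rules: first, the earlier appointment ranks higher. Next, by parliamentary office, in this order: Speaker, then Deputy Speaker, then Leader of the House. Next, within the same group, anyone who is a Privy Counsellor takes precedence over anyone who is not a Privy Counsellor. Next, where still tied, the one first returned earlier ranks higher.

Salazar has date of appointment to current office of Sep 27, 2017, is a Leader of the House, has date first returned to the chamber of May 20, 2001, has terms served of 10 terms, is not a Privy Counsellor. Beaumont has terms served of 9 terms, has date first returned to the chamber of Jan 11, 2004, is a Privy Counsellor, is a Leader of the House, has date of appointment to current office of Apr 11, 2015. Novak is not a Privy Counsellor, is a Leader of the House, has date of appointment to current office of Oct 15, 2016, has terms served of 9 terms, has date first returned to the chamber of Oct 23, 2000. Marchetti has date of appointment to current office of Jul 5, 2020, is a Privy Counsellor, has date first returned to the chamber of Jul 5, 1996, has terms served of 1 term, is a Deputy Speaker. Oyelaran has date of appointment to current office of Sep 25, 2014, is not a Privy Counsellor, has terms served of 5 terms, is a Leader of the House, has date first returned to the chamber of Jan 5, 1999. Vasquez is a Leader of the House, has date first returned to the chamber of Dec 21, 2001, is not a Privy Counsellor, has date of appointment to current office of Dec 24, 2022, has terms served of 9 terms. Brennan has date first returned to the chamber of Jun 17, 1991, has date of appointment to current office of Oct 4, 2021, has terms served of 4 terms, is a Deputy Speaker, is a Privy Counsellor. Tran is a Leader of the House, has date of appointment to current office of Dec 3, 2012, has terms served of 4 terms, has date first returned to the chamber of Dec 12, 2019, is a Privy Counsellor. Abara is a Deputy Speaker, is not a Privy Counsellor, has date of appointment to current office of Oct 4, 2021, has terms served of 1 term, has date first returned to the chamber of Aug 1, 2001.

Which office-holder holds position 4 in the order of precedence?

Novak

By date of appointment to current office (earlier first): Tran (Dec 3, 2012); then Oyelaran (Sep 25, 2014); then Beaumont (Apr 11, 2015); then Novak (Oct 15, 2016); then Salazar (Sep 27, 2017); then Marchetti (Jul 5, 2020); then Brennan and Abara (both Oct 4, 2021); then Vasquez (Dec 24, 2022).
Brennan and Abara are each Deputy Speaker, so the next rule applies.
Among Brennan and Abara, a Privy Counsellor before not a Privy Counsellor: Brennan (a Privy Counsellor) before Abara (not a Privy Counsellor).
Order: Tran, Oyelaran, Beaumont, Novak, Salazar, Marchetti, Brennan, Abara, Vasquez.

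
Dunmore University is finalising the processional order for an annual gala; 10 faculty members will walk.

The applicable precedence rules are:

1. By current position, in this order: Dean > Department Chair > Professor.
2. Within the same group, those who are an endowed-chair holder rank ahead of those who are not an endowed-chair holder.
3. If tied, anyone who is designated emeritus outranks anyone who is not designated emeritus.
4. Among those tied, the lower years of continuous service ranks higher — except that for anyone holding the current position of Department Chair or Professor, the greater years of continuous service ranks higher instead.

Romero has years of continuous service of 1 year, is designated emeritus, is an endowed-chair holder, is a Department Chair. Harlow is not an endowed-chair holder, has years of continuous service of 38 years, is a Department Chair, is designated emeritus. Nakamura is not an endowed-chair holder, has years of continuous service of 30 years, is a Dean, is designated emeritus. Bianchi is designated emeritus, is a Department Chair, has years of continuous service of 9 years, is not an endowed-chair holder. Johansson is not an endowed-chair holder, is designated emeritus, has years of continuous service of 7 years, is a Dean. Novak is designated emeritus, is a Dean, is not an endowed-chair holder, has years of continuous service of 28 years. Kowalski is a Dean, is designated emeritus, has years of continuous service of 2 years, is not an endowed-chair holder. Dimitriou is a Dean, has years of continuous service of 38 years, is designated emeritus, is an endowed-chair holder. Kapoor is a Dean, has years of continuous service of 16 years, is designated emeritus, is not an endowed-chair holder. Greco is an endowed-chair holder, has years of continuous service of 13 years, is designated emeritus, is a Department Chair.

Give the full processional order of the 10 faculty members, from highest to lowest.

Dimitriou, Kowalski, Johansson, Kapoor, Novak, Nakamura, Greco, Romero, Harlow, Bianchi

By current position: Dimitriou, Kowalski, Johansson, Kapoor, Novak and Nakamura (Dean); then Greco, Romero, Harlow and Bianchi (Department Chair).
Among Dimitriou, Kowalski, Johansson, Kapoor, Novak and Nakamura, an endowed-chair holder before not an endowed-chair holder: Dimitriou (an endowed-chair holder) before Kowalski, Johansson, Kapoor, Novak and Nakamura (not an endowed-chair holder).
Kowalski, Johansson, Kapoor, Novak and Nakamura are each designated emeritus, so the next rule applies.
Among Kowalski, Johansson, Kapoor, Novak and Nakamura, by years of continuous service (lower first): Kowalski (2 years) before Johansson (7 years) before Kapoor (16 years) before Novak (28 years) before Nakamura (30 years).
Among Greco, Romero, Harlow and Bianchi, an endowed-chair holder before not an endowed-chair holder: Greco and Romero (an endowed-chair holder) before Harlow and Bianchi (not an endowed-chair holder).
Greco and Romero are each designated emeritus, so the next rule applies.
Among Greco and Romero, by years of continuous service (higher first) (reversed rule for this group): Greco (13 years) before Romero (1 year).
Harlow and Bianchi are each designated emeritus, so the next rule applies.
Among Harlow and Bianchi, by years of continuous service (higher first) (reversed rule for this group): Harlow (38 years) before Bianchi (9 years).
Full order: Dimitriou, Kowalski, Johansson, Kapoor, Novak, Nakamura, Greco, Romero, Harlow, Bianchi.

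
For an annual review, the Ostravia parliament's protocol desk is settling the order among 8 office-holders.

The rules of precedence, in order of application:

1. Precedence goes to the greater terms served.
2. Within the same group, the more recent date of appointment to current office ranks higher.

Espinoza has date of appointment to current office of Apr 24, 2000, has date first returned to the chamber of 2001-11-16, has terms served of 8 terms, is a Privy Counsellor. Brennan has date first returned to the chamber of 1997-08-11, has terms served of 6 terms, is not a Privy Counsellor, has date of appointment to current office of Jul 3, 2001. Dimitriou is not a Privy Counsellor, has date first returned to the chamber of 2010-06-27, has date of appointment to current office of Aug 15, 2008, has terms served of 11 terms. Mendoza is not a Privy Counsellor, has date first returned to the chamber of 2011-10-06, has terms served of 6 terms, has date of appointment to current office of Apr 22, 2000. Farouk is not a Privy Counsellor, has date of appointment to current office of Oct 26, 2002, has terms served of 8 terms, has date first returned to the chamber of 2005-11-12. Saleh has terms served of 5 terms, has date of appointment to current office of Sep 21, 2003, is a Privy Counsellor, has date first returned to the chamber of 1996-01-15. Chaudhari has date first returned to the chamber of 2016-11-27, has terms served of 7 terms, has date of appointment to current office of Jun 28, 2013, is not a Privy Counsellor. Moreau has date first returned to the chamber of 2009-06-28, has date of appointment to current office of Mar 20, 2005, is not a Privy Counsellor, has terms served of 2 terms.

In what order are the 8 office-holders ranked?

By terms served (higher first): Dimitriou (11 terms); then Farouk and Espinoza (both 8 terms); then Chaudhari (7 terms); then Brennan and Mendoza (both 6 terms); then Saleh (5 terms); then Moreau (2 terms).
Among Farouk and Espinoza, by date of appointment to current office (later first): Farouk (Oct 26, 2002) before Espinoza (Apr 24, 2000).
Among Brennan and Mendoza, by date of appointment to current office (later first): Brennan (Jul 3, 2001) before Mendoza (Apr 22, 2000).
Full order: Dimitriou, Farouk, Espinoza, Chaudhari, Brennan, Mendoza, Saleh, Moreau.

Dimitriou, Farouk, Espinoza, Chaudhari, Brennan, Mendoza, Saleh, Moreau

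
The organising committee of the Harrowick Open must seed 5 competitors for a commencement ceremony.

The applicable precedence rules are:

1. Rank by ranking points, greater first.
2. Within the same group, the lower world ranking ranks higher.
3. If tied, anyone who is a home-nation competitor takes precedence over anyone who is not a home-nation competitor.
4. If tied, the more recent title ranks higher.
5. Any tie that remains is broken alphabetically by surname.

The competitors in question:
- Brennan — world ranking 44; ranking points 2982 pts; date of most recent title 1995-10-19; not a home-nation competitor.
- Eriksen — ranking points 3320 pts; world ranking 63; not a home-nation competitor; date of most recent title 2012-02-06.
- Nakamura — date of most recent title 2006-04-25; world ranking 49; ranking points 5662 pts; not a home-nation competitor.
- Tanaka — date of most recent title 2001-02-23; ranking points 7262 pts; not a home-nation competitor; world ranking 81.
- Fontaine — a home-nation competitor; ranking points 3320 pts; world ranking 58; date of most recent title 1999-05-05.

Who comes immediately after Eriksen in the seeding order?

Brennan

By ranking points (higher first): Tanaka (7262 pts); then Nakamura (5662 pts); then Fontaine and Eriksen (both 3320 pts); then Brennan (2982 pts).
Among Fontaine and Eriksen, by world ranking (lower first): Fontaine (58) before Eriksen (63).
Order: Tanaka, Nakamura, Fontaine, Eriksen, Brennan.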